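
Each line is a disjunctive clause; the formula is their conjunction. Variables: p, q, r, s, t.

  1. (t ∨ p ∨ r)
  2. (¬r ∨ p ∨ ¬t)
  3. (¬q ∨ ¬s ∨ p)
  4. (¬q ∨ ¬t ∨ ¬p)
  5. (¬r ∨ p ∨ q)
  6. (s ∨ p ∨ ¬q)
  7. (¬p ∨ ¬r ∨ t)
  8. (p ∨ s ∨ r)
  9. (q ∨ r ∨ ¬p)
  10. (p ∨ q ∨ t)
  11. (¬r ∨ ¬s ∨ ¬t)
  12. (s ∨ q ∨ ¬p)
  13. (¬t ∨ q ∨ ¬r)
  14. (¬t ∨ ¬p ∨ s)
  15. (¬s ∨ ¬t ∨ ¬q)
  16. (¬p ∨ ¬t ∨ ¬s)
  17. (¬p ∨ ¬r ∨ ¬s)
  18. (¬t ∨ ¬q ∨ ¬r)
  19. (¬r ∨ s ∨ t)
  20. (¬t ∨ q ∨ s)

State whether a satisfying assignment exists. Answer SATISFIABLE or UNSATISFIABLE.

Branch on p: take p = True.
Branch on q: take q = True.
  then t is forced to False.
  then r is forced to False.
s is now unconstrained; take s = False.
So p = True, q = True, r = False, s = False, t = False is a satisfying assignment.

SATISFIABLE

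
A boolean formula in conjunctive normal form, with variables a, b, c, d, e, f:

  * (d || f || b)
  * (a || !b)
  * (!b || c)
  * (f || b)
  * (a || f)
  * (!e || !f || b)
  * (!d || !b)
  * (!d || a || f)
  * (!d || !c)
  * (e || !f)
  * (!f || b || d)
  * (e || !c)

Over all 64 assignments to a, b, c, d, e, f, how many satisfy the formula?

2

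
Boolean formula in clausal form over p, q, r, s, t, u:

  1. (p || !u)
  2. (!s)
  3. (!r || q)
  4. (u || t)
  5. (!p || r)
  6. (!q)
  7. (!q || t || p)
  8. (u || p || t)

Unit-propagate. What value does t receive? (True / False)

True

(!s) stands alone — s = False.
Unit clause (!q) sets q = False.
From (!r || q) and q = False: r = False.
From (!p || r) and r = False: p = False.
(!u || p): since p = False, the clause reduces to (!u). u = False.
(t || u) with u = False leaves only t, so t = True.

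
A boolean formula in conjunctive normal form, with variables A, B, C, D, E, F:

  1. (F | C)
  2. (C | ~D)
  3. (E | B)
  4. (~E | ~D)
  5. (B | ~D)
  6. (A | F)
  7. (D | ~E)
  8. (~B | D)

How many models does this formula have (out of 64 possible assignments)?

3

The models are:
  A=0 B=1 C=1 D=1 E=0 F=1
  A=1 B=1 C=1 D=1 E=0 F=0
  A=1 B=1 C=1 D=1 E=0 F=1
That's 3 in total.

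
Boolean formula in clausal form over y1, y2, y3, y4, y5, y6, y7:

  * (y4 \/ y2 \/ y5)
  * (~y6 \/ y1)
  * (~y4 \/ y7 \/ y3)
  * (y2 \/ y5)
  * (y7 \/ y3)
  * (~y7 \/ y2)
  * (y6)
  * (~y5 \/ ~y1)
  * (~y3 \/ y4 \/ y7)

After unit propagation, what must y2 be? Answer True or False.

True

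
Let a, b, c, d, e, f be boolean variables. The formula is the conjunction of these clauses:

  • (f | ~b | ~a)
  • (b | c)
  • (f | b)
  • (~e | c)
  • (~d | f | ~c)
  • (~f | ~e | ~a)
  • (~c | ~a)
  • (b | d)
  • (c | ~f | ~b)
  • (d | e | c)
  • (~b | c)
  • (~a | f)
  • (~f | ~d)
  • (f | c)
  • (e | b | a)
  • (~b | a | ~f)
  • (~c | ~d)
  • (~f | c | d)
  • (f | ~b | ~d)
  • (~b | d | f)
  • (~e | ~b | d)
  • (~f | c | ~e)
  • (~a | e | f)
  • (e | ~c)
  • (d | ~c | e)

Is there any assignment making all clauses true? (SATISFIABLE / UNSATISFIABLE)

f = True:
  propagation gives d=False, b=True, c=True, a=False; an empty clause results — contradiction.
f = False:
  propagation gives b=True, a=False, c=True, d=False; an empty clause results — contradiction.
Every branch closes, so no satisfying assignment exists.

UNSATISFIABLE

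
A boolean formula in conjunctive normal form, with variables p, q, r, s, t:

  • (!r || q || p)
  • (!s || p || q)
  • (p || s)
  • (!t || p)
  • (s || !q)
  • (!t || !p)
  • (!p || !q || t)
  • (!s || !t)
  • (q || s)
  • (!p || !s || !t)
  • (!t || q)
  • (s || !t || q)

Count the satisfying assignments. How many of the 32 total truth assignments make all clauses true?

Satisfying assignments:
  p=0 q=1 r=0 s=1 t=0
  p=0 q=1 r=1 s=1 t=0
  p=1 q=0 r=0 s=1 t=0
  p=1 q=0 r=1 s=1 t=0
Count: 4.

4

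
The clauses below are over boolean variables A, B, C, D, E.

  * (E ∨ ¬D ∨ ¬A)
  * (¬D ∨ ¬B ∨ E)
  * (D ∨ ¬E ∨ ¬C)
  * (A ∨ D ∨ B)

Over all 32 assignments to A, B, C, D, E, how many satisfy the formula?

19

Split on D, then E.
  D=1, E=1: A, B, C free → 2^3 = 8.
  D=1, E=0: remaining (A,B,C) ∈ {(0,0,0); (0,0,1)} — 2.
  D=0, E=1: remaining (A,B,C) ∈ {(0,1,0); (1,0,0); (1,1,0)} — 3.
  D=0, E=0: C free; 3 ways for (A,B) × 2^1 = 6.
Total: 8 + 2 + 3 + 6 = 19.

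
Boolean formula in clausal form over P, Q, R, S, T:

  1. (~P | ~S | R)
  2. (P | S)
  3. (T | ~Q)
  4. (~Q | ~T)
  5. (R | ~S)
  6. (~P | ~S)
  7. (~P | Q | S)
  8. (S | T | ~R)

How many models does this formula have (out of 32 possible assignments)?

2

Satisfying assignments:
  P=0 Q=0 R=1 S=1 T=0
  P=0 Q=0 R=1 S=1 T=1
That's 2 in total.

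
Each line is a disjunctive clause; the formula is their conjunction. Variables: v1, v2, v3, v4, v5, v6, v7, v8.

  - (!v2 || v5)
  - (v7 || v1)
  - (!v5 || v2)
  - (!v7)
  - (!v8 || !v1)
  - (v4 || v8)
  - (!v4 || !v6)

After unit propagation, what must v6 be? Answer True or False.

False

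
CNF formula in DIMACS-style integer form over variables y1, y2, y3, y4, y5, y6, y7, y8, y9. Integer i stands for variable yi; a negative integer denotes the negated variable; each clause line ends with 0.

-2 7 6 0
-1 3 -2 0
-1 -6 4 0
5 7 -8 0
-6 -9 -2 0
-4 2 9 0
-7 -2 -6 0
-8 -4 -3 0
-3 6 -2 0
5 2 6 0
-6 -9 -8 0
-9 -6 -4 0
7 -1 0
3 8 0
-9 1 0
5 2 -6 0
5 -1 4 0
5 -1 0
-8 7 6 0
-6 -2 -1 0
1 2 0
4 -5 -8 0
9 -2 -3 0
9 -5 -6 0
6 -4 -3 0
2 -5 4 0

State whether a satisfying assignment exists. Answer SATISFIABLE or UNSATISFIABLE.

SATISFIABLE

Branch on y1: take y1 = False.
  then y9 is forced to False.
  then y2 is forced to True.
  then y3 is forced to False.
  then y8 is forced to True.
Set y4 = True and propagate.
For the remaining variables, y5 = True, y6 = False, y7 = True works.
Every clause has at least one true literal under this assignment.
So y1=F, y2=T, y3=F, y4=T, y5=T, y6=F, y7=T, y8=T, y9=F is a satisfying assignment.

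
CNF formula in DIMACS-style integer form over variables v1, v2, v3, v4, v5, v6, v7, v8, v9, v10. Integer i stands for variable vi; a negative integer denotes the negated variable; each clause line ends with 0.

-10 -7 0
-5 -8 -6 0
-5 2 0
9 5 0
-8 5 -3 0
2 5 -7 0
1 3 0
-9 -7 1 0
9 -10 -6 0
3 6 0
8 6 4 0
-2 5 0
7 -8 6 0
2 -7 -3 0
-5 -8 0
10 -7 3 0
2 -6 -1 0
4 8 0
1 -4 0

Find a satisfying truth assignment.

v1 = T, v2 = T, v3 = T, v4 = T, v5 = T, v6 = T, v7 = F, v8 = F, v9 = T, v10 = F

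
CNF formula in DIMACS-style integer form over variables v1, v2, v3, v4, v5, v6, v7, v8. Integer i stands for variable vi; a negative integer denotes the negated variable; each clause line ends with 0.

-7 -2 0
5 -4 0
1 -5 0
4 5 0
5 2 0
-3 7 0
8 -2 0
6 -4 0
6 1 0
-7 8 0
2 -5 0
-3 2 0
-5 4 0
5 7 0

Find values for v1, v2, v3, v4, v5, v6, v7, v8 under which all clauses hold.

v1=1, v2=1, v3=0, v4=1, v5=1, v6=1, v7=0, v8=1

Check each clause:
  1. (~v7 | ~v2) — ~v7 is true.
  2. (v5 | ~v4) — v5 is true.
  3. (v1 | ~v5) — v1 is true.
  4. (v4 | v5) — v4 is true.
  5. (v5 | v2) — v2 is true.
  6. (~v3 | v7) — ~v3 is true.
  7. (~v2 | v8) — v8 is true.
  8. (v6 | ~v4) — v6 is true.
  9. (v1 | v6) — v1 is true.
  10. (v8 | ~v7) — v8 is true.
  11. (v2 | ~v5) — v2 is true.
  12. (v2 | ~v3) — v2 is true.
  13. (~v5 | v4) — v4 is true.
  14. (v5 | v7) — v5 is true.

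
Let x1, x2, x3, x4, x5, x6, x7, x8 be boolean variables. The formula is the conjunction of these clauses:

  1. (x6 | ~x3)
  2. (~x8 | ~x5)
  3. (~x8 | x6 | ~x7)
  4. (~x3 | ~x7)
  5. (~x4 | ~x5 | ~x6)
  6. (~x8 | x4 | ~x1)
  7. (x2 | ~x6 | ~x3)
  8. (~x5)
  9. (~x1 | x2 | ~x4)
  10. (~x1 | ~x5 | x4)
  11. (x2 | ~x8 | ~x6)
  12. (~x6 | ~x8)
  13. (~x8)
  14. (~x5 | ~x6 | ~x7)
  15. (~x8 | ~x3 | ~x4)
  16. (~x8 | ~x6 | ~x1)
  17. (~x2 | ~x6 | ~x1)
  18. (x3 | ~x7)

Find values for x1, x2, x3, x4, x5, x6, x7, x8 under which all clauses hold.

x1=False, x2=False, x3=False, x4=False, x5=False, x6=True, x7=False, x8=False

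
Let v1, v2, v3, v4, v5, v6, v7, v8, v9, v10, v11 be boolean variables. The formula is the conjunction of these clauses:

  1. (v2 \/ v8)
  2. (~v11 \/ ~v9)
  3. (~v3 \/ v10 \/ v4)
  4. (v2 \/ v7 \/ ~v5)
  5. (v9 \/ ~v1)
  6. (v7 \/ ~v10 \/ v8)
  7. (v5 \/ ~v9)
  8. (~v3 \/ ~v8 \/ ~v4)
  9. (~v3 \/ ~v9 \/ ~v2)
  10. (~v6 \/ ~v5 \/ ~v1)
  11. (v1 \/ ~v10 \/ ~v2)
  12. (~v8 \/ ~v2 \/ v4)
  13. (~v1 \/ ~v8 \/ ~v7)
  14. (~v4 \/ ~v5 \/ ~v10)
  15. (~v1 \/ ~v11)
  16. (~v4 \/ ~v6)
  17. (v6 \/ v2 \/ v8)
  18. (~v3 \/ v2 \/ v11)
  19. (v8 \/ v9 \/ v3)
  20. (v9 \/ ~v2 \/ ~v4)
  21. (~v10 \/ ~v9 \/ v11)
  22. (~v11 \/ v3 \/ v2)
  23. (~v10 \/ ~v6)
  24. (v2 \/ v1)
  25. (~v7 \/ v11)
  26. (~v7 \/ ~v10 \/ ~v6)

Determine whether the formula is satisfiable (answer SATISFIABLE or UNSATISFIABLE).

SATISFIABLE

Set v1 = True and propagate.
  then v9 is forced to True.
  then v11 is forced to False.
  then v5 is forced to True.
  then v6 is forced to False.
  then v10 is forced to False.
  then v7 is forced to False.
  then v2 is forced to True.
  then v3 is forced to False.
The remaining clauses are satisfied by v4 = False, v8 = False.
Every clause has at least one true literal under this assignment.
So v1 = True, v2 = True, v3 = False, v4 = False, v5 = True, v6 = False, v7 = False, v8 = False, v9 = True, v10 = False, v11 = False is a satisfying assignment.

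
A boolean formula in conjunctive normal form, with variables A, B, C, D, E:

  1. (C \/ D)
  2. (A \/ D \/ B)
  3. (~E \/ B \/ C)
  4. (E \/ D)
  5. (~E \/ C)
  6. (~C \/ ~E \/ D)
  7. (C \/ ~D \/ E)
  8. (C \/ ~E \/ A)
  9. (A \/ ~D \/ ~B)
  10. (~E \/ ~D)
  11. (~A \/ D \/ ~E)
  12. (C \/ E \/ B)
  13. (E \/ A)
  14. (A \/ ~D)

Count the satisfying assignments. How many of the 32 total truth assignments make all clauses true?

Satisfying assignments:
  A=1 B=0 C=1 D=1 E=0
  A=1 B=1 C=1 D=1 E=0
That's 2 in total.

2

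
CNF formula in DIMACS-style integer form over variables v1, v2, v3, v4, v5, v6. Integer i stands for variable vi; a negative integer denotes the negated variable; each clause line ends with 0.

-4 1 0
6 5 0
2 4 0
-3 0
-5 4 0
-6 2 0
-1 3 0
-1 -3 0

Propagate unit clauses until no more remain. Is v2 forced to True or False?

(¬v3) is a unit clause: v3 = False.
In (v3 ∨ ¬v1), v3 is now false; ¬v1 must hold, so v1 = False.
From (v1 ∨ ¬v4) and v1 = False: v4 = False.
(v2 ∨ v4): since v4 = False, the clause reduces to (v2). v2 = True.

True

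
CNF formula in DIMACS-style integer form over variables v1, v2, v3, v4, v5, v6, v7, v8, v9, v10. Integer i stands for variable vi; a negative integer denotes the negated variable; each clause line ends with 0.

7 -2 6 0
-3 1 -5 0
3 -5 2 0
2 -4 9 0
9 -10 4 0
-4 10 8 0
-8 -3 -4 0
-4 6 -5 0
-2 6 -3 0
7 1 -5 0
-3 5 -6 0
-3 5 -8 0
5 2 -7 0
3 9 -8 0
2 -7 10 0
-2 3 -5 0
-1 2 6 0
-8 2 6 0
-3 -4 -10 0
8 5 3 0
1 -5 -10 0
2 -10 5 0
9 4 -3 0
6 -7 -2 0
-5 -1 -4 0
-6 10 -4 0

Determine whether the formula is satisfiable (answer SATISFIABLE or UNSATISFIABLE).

SATISFIABLE

v9 occurs only positively in the remaining clauses — set v9 = True.
Set v1 = True and propagate.
Branch on v2: take v2 = True.
Branch on v3: take v3 = True.
  then v6 is forced to True.
  then v5 is forced to True.
  then v4 is forced to False.
v7, v8, v10 are now unconstrained; take v7 = True, v8 = True, v10 = True.
So v1=True, v2=True, v3=True, v4=False, v5=True, v6=True, v7=True, v8=True, v9=True, v10=True is a satisfying assignment.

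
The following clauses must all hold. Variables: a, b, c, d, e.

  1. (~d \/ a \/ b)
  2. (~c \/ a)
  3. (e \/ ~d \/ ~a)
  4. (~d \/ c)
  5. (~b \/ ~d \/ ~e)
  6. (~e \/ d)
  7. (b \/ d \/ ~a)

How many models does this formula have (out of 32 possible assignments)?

5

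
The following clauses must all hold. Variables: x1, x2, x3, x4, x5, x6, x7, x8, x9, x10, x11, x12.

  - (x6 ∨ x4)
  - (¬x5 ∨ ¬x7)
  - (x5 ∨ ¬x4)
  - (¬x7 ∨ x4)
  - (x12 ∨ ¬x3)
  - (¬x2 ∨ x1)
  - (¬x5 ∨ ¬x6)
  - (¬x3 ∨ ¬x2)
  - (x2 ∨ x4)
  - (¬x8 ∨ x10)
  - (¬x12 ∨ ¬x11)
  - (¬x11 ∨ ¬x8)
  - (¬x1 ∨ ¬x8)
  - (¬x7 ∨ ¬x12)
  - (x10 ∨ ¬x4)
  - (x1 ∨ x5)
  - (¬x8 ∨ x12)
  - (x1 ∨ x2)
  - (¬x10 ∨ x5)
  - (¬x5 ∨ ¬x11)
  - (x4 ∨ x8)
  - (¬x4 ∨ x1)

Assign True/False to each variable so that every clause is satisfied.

x1 = T  x2 = F  x3 = T  x4 = T  x5 = T  x6 = F  x7 = F  x8 = F  x9 = T  x10 = T  x11 = F  x12 = T

x7 occurs only negated in the remaining clauses — set x7 = False.
x11 occurs only negated in the remaining clauses — set x11 = False.
Try x1 = True.
  then x8 is forced to False.
  then x4 is forced to True.
  then x5 is forced to True.
  then x6 is forced to False.
  then x10 is forced to True.
The remaining clauses are satisfied by x2 = False, x3 = True, x9 = True, x12 = True.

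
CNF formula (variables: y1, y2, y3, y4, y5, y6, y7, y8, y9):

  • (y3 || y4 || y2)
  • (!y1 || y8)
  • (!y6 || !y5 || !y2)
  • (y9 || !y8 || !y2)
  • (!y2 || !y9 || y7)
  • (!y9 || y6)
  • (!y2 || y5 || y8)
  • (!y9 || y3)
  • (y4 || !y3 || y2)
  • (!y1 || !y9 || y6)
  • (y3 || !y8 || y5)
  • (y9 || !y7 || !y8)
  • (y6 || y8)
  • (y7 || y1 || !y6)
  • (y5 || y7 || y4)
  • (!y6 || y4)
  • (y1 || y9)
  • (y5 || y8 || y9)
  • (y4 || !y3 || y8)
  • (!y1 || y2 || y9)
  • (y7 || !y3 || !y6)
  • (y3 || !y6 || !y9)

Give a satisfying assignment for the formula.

y1=F, y2=F, y3=T, y4=T, y5=F, y6=T, y7=T, y8=T, y9=T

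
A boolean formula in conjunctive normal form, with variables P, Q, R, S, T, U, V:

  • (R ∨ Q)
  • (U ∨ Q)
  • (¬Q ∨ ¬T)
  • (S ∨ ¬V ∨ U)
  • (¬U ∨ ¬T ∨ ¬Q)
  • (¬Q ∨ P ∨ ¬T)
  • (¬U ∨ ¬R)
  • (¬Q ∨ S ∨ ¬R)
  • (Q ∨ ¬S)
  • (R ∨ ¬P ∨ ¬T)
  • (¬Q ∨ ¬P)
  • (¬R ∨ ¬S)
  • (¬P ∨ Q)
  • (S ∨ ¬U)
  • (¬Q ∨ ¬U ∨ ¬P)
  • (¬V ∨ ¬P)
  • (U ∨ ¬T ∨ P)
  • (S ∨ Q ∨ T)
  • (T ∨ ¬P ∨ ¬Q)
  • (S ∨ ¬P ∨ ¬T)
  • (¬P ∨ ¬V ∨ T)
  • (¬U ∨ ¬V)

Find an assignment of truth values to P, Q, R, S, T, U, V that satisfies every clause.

Pure literal: V appears only negated; assign V = False.
Branch on P: take P = False.
For the remaining variables, Q = True, R = False, S = False, T = False, U = False works.

P=0  Q=1  R=0  S=0  T=0  U=0  V=0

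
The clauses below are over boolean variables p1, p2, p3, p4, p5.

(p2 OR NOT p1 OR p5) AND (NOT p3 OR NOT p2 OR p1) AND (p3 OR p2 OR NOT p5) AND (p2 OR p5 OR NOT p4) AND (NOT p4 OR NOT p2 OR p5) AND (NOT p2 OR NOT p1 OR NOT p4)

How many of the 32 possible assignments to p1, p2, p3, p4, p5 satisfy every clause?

13

Case analysis on p2 and p5:
  p2=1, p5=1: remaining (p1,p3,p4) ∈ {(0,0,0); (0,0,1); (1,0,0); (1,1,0)} — 4.
  p2=1, p5=0: remaining (p1,p3,p4) ∈ {(0,0,0); (1,0,0); (1,1,0)} — 3.
  p2=0, p5=1: remaining (p1,p3,p4) ∈ {(0,1,0); (0,1,1); (1,1,0); (1,1,1)} — 4.
  p2=0, p5=0: remaining (p1,p3,p4) ∈ {(0,0,0); (0,1,0)} — 2.
Total: 4 + 3 + 4 + 2 = 13.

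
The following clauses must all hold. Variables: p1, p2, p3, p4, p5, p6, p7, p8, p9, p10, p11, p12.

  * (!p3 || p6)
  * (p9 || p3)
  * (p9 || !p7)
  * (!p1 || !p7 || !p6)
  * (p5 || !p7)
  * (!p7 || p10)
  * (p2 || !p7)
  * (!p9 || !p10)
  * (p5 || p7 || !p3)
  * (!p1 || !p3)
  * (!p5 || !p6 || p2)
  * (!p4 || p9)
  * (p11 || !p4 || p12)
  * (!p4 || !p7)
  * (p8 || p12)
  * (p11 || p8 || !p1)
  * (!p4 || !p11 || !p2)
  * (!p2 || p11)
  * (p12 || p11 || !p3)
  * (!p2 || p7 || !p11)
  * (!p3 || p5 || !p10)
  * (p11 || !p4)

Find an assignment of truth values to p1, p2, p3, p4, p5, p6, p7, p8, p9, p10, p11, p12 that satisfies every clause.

p1=True, p2=False, p3=False, p4=True, p5=False, p6=False, p7=False, p8=True, p9=True, p10=False, p11=True, p12=True

p8 occurs only positively in the remaining clauses — set p8 = True.
p12 occurs only positively in the remaining clauses — set p12 = True.
Branch on p1: take p1 = True.
  then p3 is forced to False.
  then p9 is forced to True.
  then p10 is forced to False.
  then p7 is forced to False.
The remaining clauses are satisfied by p2 = False, p4 = True, p5 = False, p6 = False, p11 = True.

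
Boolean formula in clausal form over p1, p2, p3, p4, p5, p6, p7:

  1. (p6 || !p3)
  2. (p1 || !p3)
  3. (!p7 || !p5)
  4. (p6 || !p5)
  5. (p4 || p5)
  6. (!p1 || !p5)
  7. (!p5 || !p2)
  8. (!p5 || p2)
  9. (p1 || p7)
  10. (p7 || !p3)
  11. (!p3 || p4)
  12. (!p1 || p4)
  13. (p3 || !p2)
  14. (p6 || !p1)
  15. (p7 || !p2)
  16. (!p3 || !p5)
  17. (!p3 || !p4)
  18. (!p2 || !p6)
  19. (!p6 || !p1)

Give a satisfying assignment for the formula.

Try p1 = False.
  then p3 is forced to False.
  then p7 is forced to True.
  then p5 is forced to False.
  then p4 is forced to True.
  then p2 is forced to False.
p6 is now unconstrained; take p6 = False.

p1 = False, p2 = False, p3 = False, p4 = True, p5 = False, p6 = False, p7 = True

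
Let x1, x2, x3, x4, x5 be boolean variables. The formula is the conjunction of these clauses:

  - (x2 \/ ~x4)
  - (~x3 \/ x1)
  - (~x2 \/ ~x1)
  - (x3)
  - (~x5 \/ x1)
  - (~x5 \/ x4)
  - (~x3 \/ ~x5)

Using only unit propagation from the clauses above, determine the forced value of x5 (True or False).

(x3) stands alone — x3 = True.
In (~x3 \/ x1), ~x3 is now false; x1 must hold, so x1 = True.
(~x2 \/ ~x1): since x1 = True, the clause reduces to (~x2). x2 = False.
(~x4 \/ x2) with x2 = False leaves only ~x4, so x4 = False.
From (~x5 \/ x4) and x4 = False: x5 = False.

False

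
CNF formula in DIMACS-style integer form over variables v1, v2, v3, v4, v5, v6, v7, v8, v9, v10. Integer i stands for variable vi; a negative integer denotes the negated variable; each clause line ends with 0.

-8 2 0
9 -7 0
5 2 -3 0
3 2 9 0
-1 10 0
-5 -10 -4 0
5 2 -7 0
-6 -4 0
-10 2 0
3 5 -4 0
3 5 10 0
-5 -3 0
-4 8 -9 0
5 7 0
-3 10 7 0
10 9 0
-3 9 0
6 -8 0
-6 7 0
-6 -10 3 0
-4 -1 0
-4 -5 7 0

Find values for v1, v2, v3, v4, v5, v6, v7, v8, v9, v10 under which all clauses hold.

v1 = F, v2 = T, v3 = F, v4 = F, v5 = T, v6 = F, v7 = F, v8 = F, v9 = T, v10 = T

Pure literal: v1 appears only negated; assign v1 = False.
Pure literal: v2 appears only positively; assign v2 = True.
Set v3 = False and propagate.
The remaining clauses are satisfied by v4 = False, v5 = True, v6 = False, v7 = False, v8 = False, v9 = True, v10 = True.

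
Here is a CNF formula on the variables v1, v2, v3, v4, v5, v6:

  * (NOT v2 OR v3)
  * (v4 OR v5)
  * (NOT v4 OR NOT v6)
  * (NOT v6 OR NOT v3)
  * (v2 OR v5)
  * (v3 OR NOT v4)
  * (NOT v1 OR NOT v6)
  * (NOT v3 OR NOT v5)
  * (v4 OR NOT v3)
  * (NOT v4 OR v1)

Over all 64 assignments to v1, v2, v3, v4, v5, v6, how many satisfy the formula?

4

Satisfying assignments:
  v1=F v2=F v3=F v4=F v5=T v6=F
  v1=F v2=F v3=F v4=F v5=T v6=T
  v1=T v2=F v3=F v4=F v5=T v6=F
  v1=T v2=T v3=T v4=T v5=F v6=F
Count: 4.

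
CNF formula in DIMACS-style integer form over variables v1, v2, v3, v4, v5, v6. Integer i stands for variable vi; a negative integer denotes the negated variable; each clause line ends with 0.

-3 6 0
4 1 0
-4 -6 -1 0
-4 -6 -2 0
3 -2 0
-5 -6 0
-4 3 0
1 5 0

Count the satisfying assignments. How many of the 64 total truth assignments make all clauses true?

5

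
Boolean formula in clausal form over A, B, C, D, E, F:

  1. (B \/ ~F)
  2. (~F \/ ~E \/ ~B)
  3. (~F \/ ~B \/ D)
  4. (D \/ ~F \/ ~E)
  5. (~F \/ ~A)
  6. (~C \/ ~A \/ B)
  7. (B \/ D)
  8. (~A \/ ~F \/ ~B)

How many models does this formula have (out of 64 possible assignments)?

24

Case analysis on B and F:
  B=1, F=1: remaining (A,C,D,E) ∈ {(0,0,1,0); (0,1,1,0)} — 2.
  B=1, F=0: A, C, D, E free → 2^4 = 16.
  B=0, F=1: a clause becomes empty — 0.
  B=0, F=0: E free; 3 ways for (A,C,D) × 2^1 = 6.
Total: 2 + 16 + 0 + 6 = 24.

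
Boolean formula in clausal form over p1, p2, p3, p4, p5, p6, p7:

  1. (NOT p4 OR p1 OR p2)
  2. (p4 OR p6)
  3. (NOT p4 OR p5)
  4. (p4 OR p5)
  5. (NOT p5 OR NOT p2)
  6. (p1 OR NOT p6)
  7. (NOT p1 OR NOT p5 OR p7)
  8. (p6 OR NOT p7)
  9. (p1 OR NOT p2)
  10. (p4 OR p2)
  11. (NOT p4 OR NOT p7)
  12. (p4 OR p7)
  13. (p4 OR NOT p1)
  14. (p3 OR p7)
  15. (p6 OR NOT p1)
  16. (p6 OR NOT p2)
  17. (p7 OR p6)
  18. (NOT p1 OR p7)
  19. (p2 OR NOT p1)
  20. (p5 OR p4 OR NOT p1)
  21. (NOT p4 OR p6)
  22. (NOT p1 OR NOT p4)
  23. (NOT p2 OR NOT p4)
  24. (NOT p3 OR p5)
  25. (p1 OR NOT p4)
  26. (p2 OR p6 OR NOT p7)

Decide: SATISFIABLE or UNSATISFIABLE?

p4 = True:
  propagation gives p5=True, p2=False, p1=True; an empty clause results — contradiction.
p4 = False:
  propagation gives p6=True, p5=True, p2=False; an empty clause results — contradiction.
Every branch closes, so no satisfying assignment exists.

UNSATISFIABLE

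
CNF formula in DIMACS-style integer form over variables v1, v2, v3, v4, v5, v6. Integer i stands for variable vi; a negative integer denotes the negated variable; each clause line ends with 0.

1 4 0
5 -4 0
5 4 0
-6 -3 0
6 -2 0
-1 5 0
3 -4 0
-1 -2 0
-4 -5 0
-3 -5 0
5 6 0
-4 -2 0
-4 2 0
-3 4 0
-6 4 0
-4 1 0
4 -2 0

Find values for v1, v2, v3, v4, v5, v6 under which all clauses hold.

Try v1 = True.
  then v5 is forced to True.
  then v2 is forced to False.
  then v4 is forced to False.
  then v3 is forced to False.
  then v6 is forced to False.
Every clause has at least one true literal under this assignment.

v1=1, v2=0, v3=0, v4=0, v5=1, v6=0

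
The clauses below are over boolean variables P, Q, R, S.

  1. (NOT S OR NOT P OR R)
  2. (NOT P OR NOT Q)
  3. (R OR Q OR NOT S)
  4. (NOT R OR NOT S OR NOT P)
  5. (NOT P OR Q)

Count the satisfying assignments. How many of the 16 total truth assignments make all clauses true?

Satisfying assignments:
  P=0 Q=0 R=0 S=0
  P=0 Q=0 R=1 S=0
  P=0 Q=0 R=1 S=1
  P=0 Q=1 R=0 S=0
  P=0 Q=1 R=0 S=1
  P=0 Q=1 R=1 S=0
  P=0 Q=1 R=1 S=1
Count: 7.

7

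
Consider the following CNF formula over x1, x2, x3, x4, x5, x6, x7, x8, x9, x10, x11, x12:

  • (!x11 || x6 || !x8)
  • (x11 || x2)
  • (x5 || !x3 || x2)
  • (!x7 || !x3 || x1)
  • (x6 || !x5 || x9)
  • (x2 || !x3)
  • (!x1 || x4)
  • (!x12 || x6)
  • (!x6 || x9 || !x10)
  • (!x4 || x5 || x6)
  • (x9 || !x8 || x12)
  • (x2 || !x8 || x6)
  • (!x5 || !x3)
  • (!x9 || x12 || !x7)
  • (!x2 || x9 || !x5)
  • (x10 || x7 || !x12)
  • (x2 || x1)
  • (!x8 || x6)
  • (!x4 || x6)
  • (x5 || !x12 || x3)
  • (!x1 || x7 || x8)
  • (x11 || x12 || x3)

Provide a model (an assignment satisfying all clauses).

x1=True  x2=True  x3=True  x4=True  x5=False  x6=True  x7=True  x8=True  x9=True  x10=True  x11=False  x12=True

Branch on x1: take x1 = True.
  then x4 is forced to True.
  then x6 is forced to True.
For the remaining variables, x2 = True, x3 = True, x5 = False, x7 = True, x8 = True, x9 = True, x10 = True, x11 = False, x12 = True works.
Every clause has at least one true literal under this assignment.
Check each clause:
  1. (!x11 || !x8 || x6) — !x11 is true.
  2. (x11 || x2) — x2 is true.
  3. (!x3 || x2 || x5) — x2 is true.
  4. (!x7 || !x3 || x1) — x1 is true.
  5. (x9 || !x5 || x6) — x9 is true.
  6. (x2 || !x3) — x2 is true.
  7. (x4 || !x1) — x4 is true.
  8. (x6 || !x12) — x6 is true.
  9. (!x10 || !x6 || x9) — x9 is true.
  10. (!x4 || x5 || x6) — x6 is true.
  11. (!x8 || x9 || x12) — x9 is true.
  12. (x6 || x2 || !x8) — x2 is true.
  13. (!x3 || !x5) — !x5 is true.
  14. (x12 || !x9 || !x7) — x12 is true.
  15. (x9 || !x2 || !x5) — x9 is true.
  16. (x7 || !x12 || x10) — x10 is true.
  17. (x2 || x1) — x1 is true.
  18. (!x8 || x6) — x6 is true.
  19. (x6 || !x4) — x6 is true.
  20. (!x12 || x3 || x5) — x3 is true.
  21. (x8 || x7 || !x1) — x8 is true.
  22. (x3 || x12 || x11) — x3 is true.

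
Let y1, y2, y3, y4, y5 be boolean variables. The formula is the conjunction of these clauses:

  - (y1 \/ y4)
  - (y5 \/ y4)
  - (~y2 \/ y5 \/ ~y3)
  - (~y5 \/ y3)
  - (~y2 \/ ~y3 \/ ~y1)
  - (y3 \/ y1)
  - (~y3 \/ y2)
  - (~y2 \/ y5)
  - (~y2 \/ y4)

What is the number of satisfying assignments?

2

Satisfying assignments:
  y1=F y2=T y3=T y4=T y5=T
  y1=T y2=F y3=F y4=T y5=F
That's 2 in total.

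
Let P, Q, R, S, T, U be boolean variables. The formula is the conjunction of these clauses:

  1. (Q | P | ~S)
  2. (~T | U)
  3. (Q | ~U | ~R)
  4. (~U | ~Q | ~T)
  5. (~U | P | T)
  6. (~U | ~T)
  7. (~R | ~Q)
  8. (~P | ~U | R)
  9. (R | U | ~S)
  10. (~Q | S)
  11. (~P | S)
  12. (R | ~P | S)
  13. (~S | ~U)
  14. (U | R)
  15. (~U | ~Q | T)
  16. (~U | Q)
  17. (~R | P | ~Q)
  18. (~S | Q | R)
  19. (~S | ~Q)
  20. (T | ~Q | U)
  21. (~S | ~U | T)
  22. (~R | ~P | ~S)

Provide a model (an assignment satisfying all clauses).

P=False, Q=False, R=True, S=False, T=False, U=False

Check each clause:
  1. (~S | P | Q) — ~S is true.
  2. (~T | U) — ~T is true.
  3. (Q | ~U | ~R) — ~U is true.
  4. (~T | ~U | ~Q) — ~U is true.
  5. (~U | T | P) — ~U is true.
  6. (~T | ~U) — ~U is true.
  7. (~R | ~Q) — ~Q is true.
  8. (~U | ~P | R) — ~U is true.
  9. (~S | U | R) — R is true.
  10. (S | ~Q) — ~Q is true.
  11. (S | ~P) — ~P is true.
  12. (~P | R | S) — R is true.
  13. (~U | ~S) — ~U is true.
  14. (U | R) — R is true.
  15. (T | ~U | ~Q) — ~U is true.
  16. (~U | Q) — ~U is true.
  17. (~R | ~Q | P) — ~Q is true.
  18. (R | ~S | Q) — R is true.
  19. (~S | ~Q) — ~S is true.
  20. (U | T | ~Q) — ~Q is true.
  21. (T | ~S | ~U) — ~U is true.
  22. (~P | ~R | ~S) — ~S is true.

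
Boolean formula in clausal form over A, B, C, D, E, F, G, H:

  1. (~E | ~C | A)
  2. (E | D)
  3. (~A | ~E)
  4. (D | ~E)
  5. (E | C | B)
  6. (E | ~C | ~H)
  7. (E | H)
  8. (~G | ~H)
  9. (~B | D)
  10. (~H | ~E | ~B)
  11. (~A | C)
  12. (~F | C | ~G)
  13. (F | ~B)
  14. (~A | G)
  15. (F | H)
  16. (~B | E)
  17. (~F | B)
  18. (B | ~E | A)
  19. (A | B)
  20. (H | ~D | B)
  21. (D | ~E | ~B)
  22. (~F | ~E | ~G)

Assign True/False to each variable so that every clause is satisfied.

A=False  B=True  C=False  D=True  E=True  F=True  G=False  H=False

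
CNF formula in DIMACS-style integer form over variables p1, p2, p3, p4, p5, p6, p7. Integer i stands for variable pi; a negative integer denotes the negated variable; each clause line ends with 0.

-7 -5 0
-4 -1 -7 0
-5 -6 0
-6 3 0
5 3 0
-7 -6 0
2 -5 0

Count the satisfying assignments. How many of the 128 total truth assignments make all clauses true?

30

Case analysis on p5 and p6:
  p5=T, p6=T: a clause becomes empty — 0.
  p5=T, p6=F: forces p2=T; p7=F; p1, p3, p4 free → 2^3 = 8.
  p5=F, p6=T: forces p3=T; p7=F; p1, p2, p4 free → 2^3 = 8.
  p5=F, p6=F: p2 free; 7 ways for (p1,p3,p4,p7) × 2^1 = 14.
Total: 0 + 8 + 8 + 14 = 30.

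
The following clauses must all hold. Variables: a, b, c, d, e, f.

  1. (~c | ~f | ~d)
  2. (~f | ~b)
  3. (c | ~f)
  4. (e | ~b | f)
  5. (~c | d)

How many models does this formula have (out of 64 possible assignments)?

18

Split on f, then c.
  f=T, c=T: a clause becomes empty — 0.
  f=T, c=F: a clause becomes empty — 0.
  f=F, c=T: a free; 3 ways for (b,d,e) × 2^1 = 6.
  f=F, c=F: a, d free; 3 ways for (b,e) × 2^2 = 12.
Total: 0 + 0 + 6 + 12 = 18.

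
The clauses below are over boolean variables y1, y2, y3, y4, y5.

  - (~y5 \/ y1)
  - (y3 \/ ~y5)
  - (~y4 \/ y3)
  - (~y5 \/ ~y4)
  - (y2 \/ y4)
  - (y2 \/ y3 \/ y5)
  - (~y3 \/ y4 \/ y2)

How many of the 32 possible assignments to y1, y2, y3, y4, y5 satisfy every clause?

9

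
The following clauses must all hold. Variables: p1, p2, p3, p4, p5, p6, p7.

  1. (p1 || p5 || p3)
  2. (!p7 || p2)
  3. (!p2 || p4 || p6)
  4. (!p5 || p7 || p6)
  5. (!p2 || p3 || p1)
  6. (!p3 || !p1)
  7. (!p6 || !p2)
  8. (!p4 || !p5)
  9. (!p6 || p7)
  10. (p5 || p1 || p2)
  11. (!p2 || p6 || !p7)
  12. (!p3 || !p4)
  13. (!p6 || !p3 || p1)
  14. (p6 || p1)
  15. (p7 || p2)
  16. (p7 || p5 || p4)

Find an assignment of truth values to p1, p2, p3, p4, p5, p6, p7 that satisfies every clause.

Try p1 = True.
  then p3 is forced to False.
Set p2 = True and propagate.
  then p6 is forced to False.
  then p4 is forced to True.
  then p5 is forced to False.
  then p7 is forced to False.

p1 = 1, p2 = 1, p3 = 0, p4 = 1, p5 = 0, p6 = 0, p7 = 0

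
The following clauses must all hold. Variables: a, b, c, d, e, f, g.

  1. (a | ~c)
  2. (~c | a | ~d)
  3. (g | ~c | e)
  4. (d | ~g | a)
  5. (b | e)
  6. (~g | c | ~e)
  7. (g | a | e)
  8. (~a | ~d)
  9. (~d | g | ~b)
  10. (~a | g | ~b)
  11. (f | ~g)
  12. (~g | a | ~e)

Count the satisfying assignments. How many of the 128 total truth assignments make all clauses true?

Case analysis on g and a:
  g=T, a=T: remaining (b,c,d,e,f) ∈ {(F,T,F,T,T); (T,F,F,F,T); (T,T,F,F,T); (T,T,F,T,T)} — 4.
  g=T, a=F: remaining (b,c,d,e,f) ∈ {(T,F,T,F,T)} — 1.
  g=F, a=T: remaining (b,c,d,e,f) ∈ {(F,F,F,T,F); (F,F,F,T,T); (F,T,F,T,F); (F,T,F,T,T)} — 4.
  g=F, a=F: f free; 3 ways for (b,c,d,e) × 2^1 = 6.
Total: 4 + 1 + 4 + 6 = 15.

15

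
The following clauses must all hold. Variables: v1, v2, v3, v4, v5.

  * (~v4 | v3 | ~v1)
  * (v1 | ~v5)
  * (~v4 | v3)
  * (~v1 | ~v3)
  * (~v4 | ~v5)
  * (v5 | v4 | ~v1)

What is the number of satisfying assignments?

8

The models are:
  v1=F v2=F v3=F v4=F v5=F
  v1=F v2=F v3=T v4=F v5=F
  v1=F v2=F v3=T v4=T v5=F
  v1=F v2=T v3=F v4=F v5=F
  v1=F v2=T v3=T v4=F v5=F
  v1=F v2=T v3=T v4=T v5=F
  v1=T v2=F v3=F v4=F v5=T
  v1=T v2=T v3=F v4=F v5=T
Count: 8.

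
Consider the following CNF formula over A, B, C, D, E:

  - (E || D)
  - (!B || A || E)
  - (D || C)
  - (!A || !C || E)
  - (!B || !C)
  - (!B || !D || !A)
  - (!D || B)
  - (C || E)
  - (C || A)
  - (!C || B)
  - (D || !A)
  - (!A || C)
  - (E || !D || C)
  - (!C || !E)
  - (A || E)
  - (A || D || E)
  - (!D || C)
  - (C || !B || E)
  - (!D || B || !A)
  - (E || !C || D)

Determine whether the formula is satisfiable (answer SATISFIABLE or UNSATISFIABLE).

UNSATISFIABLE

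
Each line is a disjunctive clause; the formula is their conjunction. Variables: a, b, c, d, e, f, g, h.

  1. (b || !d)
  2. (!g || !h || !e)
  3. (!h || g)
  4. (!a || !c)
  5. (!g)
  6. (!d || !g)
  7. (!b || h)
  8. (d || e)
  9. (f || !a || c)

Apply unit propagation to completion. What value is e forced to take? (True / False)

True

(!g) stands alone — g = False.
In (!h || g), g is now false; !h must hold, so h = False.
In (h || !b), h is now false; !b must hold, so b = False.
(!d || b) with b = False leaves only !d, so d = False.
(e || d) with d = False leaves only e, so e = True.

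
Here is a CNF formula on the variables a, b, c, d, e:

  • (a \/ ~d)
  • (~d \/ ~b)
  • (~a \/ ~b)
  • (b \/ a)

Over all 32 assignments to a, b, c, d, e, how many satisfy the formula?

Split on a, then b.
  a=1, b=1: a clause becomes empty — 0.
  a=1, b=0: c, d, e free → 2^3 = 8.
  a=0, b=1: remaining (c,d,e) ∈ {(0,0,0); (0,0,1); (1,0,0); (1,0,1)} — 4.
  a=0, b=0: a clause becomes empty — 0.
Total: 0 + 8 + 4 + 0 = 12.

12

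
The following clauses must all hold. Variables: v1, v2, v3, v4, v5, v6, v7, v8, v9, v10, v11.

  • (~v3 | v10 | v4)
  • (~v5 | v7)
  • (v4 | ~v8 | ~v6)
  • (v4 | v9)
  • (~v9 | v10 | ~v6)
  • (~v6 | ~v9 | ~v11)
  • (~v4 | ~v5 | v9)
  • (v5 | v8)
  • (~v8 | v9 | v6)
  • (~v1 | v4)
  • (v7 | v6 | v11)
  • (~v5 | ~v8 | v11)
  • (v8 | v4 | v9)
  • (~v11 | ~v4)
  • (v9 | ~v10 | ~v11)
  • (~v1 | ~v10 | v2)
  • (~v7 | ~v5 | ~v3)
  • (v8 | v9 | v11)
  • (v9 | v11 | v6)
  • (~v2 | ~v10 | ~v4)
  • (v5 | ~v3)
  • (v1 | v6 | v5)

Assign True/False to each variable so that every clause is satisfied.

v3 occurs only negated in the remaining clauses — set v3 = False.
Try v1 = False.
Try v2 = False.
Branch on v4: take v4 = False.
  then v9 is forced to True.
The remaining clauses are satisfied by v5 = True, v6 = False, v7 = True, v8 = False, v10 = False, v11 = False.
Check each clause:
  1. (v4 | v10 | ~v3) — ~v3 is true.
  2. (~v5 | v7) — v7 is true.
  3. (v4 | ~v6 | ~v8) — ~v8 is true.
  4. (v4 | v9) — v9 is true.
  5. (v10 | ~v6 | ~v9) — ~v6 is true.
  6. (~v11 | ~v9 | ~v6) — ~v6 is true.
  7. (v9 | ~v4 | ~v5) — v9 is true.
  8. (v5 | v8) — v5 is true.
  9. (~v8 | v6 | v9) — ~v8 is true.
  10. (v4 | ~v1) — ~v1 is true.
  11. (v6 | v7 | v11) — v7 is true.
  12. (~v5 | v11 | ~v8) — ~v8 is true.
  13. (v4 | v9 | v8) — v9 is true.
  14. (~v11 | ~v4) — ~v4 is true.
  15. (v9 | ~v11 | ~v10) — v9 is true.
  16. (v2 | ~v10 | ~v1) — ~v1 is true.
  17. (~v3 | ~v5 | ~v7) — ~v3 is true.
  18. (v11 | v9 | v8) — v9 is true.
  19. (v9 | v11 | v6) — v9 is true.
  20. (~v2 | ~v4 | ~v10) — ~v4 is true.
  21. (~v3 | v5) — v5 is true.
  22. (v5 | v6 | v1) — v5 is true.

v1=False  v2=False  v3=False  v4=False  v5=True  v6=False  v7=True  v8=False  v9=True  v10=False  v11=False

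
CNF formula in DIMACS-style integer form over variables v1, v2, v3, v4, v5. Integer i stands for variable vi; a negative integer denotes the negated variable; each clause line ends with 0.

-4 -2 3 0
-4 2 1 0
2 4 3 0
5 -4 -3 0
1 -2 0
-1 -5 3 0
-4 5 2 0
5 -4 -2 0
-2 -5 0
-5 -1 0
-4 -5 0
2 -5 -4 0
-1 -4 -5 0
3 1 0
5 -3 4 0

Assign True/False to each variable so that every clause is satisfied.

Try v1 = False.
  then v2 is forced to False.
  then v4 is forced to False.
  then v3 is forced to True.
  then v5 is forced to True.
Every clause has at least one true literal under this assignment.

v1=False, v2=False, v3=True, v4=False, v5=True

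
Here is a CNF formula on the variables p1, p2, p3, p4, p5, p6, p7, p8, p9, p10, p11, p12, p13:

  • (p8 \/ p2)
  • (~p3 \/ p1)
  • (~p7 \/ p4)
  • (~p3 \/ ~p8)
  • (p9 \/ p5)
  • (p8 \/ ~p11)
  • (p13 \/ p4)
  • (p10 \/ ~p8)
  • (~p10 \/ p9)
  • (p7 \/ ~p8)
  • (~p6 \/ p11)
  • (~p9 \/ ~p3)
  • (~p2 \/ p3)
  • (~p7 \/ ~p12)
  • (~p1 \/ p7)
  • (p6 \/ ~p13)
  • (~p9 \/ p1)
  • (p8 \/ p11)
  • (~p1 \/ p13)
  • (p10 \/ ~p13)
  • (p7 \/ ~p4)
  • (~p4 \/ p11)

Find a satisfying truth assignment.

p1=True, p2=False, p3=False, p4=True, p5=False, p6=True, p7=True, p8=True, p9=True, p10=True, p11=True, p12=False, p13=True

Check each clause:
  1. (p2 \/ p8) — p8 is true.
  2. (~p3 \/ p1) — p1 is true.
  3. (p4 \/ ~p7) — p4 is true.
  4. (~p8 \/ ~p3) — ~p3 is true.
  5. (p5 \/ p9) — p9 is true.
  6. (p8 \/ ~p11) — p8 is true.
  7. (p13 \/ p4) — p4 is true.
  8. (p10 \/ ~p8) — p10 is true.
  9. (p9 \/ ~p10) — p9 is true.
  10. (p7 \/ ~p8) — p7 is true.
  11. (p11 \/ ~p6) — p11 is true.
  12. (~p9 \/ ~p3) — ~p3 is true.
  13. (p3 \/ ~p2) — ~p2 is true.
  14. (~p7 \/ ~p12) — ~p12 is true.
  15. (p7 \/ ~p1) — p7 is true.
  16. (~p13 \/ p6) — p6 is true.
  17. (p1 \/ ~p9) — p1 is true.
  18. (p11 \/ p8) — p8 is true.
  19. (p13 \/ ~p1) — p13 is true.
  20. (~p13 \/ p10) — p10 is true.
  21. (p7 \/ ~p4) — p7 is true.
  22. (~p4 \/ p11) — p11 is true.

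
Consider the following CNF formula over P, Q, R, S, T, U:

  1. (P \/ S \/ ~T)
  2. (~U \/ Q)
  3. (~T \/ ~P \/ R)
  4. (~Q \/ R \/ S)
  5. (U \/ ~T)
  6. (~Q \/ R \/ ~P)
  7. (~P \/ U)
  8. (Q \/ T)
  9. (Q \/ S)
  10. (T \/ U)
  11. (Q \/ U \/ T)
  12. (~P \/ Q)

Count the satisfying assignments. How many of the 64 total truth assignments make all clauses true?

9

Split on Q, then T.
  Q=1, T=1: remaining (P,R,S,U) ∈ {(0,0,1,1); (0,1,1,1); (1,1,0,1); (1,1,1,1)} — 4.
  Q=1, T=0: 5 of the 16 assignments to (P,R,S,U) work.
  Q=0, T=1: a clause becomes empty — 0.
  Q=0, T=0: a clause becomes empty — 0.
Total: 4 + 5 + 0 + 0 = 9.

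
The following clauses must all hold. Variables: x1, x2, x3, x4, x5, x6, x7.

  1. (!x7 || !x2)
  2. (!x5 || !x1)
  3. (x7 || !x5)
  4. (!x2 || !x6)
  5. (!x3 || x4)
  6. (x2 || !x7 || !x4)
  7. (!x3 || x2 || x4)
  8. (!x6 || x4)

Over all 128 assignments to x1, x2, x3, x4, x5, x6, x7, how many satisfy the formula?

19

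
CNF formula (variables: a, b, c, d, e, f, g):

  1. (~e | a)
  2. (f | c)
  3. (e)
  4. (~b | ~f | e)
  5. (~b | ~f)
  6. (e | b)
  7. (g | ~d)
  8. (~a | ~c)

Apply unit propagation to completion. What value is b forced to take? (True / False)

False

(e) is a unit clause: e = True.
(~e | a): since e = True, the clause reduces to (a). a = True.
(~a | ~c) with a = True leaves only ~c, so c = False.
(f | c) with c = False leaves only f, so f = True.
(~f | ~b): since f = True, the clause reduces to (~b). b = False.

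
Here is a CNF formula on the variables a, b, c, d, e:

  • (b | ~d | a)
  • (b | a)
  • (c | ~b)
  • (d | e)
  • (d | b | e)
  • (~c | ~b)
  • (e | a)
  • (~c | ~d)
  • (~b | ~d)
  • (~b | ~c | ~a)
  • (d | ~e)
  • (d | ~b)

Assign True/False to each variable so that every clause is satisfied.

a=T, b=F, c=F, d=T, e=T

Try a = True.
For the remaining variables, b = False, c = False, d = True, e = True works.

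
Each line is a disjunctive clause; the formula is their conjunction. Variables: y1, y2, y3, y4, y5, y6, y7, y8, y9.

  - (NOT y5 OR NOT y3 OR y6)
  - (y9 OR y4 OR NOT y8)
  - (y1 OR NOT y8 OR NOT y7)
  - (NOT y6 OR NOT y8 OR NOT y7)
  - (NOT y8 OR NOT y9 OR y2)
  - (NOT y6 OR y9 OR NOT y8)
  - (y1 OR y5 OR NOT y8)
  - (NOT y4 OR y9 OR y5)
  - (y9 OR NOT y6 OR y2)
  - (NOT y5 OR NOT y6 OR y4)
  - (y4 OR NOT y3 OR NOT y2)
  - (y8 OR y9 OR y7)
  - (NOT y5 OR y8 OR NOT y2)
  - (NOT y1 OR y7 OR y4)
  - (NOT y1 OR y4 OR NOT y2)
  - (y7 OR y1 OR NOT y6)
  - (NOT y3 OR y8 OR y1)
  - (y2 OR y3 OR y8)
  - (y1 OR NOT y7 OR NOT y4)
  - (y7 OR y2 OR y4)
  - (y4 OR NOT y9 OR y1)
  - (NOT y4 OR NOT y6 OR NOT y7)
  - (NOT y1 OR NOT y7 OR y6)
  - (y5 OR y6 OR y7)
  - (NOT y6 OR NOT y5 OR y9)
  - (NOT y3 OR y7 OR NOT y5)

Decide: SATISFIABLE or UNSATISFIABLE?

Set y1 = True and propagate.
Set y2 = True and propagate.
  then y4 is forced to True.
The remaining clauses are satisfied by y3 = True, y5 = False, y6 = True, y7 = False, y8 = True, y9 = True.
So y1 = True, y2 = True, y3 = True, y4 = True, y5 = False, y6 = True, y7 = False, y8 = True, y9 = True is a satisfying assignment.

SATISFIABLE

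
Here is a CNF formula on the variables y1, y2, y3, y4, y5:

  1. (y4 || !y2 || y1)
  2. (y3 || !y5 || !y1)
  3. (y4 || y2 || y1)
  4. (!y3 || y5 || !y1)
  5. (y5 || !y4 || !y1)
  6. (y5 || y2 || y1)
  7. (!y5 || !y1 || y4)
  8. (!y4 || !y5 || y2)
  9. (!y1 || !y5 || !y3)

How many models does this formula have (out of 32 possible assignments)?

6

Satisfying assignments:
  y1=0 y2=1 y3=0 y4=1 y5=0
  y1=0 y2=1 y3=0 y4=1 y5=1
  y1=0 y2=1 y3=1 y4=1 y5=0
  y1=0 y2=1 y3=1 y4=1 y5=1
  y1=1 y2=0 y3=0 y4=0 y5=0
  y1=1 y2=1 y3=0 y4=0 y5=0
That's 6 in total.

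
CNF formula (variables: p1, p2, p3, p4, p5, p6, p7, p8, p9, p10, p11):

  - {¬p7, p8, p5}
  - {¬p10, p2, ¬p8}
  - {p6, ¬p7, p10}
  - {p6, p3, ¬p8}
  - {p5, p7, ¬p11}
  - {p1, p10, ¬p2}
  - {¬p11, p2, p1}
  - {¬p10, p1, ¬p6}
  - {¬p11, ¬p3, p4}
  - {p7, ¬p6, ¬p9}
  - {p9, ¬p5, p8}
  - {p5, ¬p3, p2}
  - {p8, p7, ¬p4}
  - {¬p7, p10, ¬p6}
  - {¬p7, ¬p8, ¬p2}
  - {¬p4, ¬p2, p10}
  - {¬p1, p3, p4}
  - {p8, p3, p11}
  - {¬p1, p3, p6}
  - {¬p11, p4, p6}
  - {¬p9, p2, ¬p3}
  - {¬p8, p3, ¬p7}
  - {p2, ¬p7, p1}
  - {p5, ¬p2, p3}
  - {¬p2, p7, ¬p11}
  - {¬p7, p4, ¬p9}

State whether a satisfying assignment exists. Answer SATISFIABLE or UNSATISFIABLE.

SATISFIABLE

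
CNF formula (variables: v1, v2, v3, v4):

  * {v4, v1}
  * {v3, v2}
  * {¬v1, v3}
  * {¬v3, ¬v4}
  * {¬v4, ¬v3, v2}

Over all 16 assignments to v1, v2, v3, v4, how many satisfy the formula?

The models are:
  v1=0 v2=1 v3=0 v4=1
  v1=1 v2=0 v3=1 v4=0
  v1=1 v2=1 v3=1 v4=0
Count: 3.

3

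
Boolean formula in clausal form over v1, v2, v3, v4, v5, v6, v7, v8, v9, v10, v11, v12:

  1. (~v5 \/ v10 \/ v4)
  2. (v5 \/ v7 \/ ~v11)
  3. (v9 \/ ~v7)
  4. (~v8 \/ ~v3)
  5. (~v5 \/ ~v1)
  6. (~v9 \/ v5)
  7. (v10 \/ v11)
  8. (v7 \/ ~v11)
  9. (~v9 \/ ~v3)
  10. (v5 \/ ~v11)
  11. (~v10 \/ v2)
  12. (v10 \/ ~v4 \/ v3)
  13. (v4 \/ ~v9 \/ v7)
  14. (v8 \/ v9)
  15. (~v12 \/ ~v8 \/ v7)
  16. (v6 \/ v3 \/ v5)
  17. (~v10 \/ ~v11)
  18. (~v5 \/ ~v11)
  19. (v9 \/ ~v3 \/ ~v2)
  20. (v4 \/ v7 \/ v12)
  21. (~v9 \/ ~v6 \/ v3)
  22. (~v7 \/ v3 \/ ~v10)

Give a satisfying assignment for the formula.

Pure literal: v1 appears only negated; assign v1 = False.
Branch on v2: take v2 = True.
For the remaining variables, v3 = False, v4 = True, v5 = False, v6 = True, v7 = False, v8 = True, v9 = False, v10 = True, v11 = False, v12 = False works.
Every clause has at least one true literal under this assignment.
Check each clause:
  1. (v4 \/ ~v5 \/ v10) — v10 is true.
  2. (~v11 \/ v5 \/ v7) — ~v11 is true.
  3. (~v7 \/ v9) — ~v7 is true.
  4. (~v3 \/ ~v8) — ~v3 is true.
  5. (~v5 \/ ~v1) — ~v5 is true.
  6. (v5 \/ ~v9) — ~v9 is true.
  7. (v10 \/ v11) — v10 is true.
  8. (v7 \/ ~v11) — ~v11 is true.
  9. (~v9 \/ ~v3) — ~v3 is true.
  10. (~v11 \/ v5) — ~v11 is true.
  11. (v2 \/ ~v10) — v2 is true.
  12. (v3 \/ ~v4 \/ v10) — v10 is true.
  13. (v7 \/ ~v9 \/ v4) — v4 is true.
  14. (v8 \/ v9) — v8 is true.
  15. (~v12 \/ v7 \/ ~v8) — ~v12 is true.
  16. (v5 \/ v6 \/ v3) — v6 is true.
  17. (~v11 \/ ~v10) — ~v11 is true.
  18. (~v5 \/ ~v11) — ~v5 is true.
  19. (v9 \/ ~v3 \/ ~v2) — ~v3 is true.
  20. (v7 \/ v12 \/ v4) — v4 is true.
  21. (~v6 \/ ~v9 \/ v3) — ~v9 is true.
  22. (~v10 \/ ~v7 \/ v3) — ~v7 is true.

v1=False, v2=True, v3=False, v4=True, v5=False, v6=True, v7=False, v8=True, v9=False, v10=True, v11=False, v12=False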